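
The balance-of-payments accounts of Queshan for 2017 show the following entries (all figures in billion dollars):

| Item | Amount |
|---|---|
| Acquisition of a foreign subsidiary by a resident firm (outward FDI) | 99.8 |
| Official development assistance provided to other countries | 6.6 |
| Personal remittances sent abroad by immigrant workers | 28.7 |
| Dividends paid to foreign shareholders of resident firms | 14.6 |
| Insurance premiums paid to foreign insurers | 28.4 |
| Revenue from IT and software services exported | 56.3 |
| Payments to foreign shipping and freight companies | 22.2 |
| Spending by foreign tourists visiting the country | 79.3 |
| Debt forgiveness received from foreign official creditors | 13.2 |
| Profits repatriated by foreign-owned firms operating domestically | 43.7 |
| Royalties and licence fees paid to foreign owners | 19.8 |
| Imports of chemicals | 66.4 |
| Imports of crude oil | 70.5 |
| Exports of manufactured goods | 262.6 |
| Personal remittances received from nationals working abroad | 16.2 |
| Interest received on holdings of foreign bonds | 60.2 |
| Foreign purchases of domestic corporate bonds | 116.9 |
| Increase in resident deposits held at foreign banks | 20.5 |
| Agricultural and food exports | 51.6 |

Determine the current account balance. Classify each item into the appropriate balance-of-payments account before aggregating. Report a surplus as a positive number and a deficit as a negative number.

Goods: -66.4 + 51.6 + 262.6 - 70.5 = 177.3
Services: -22.2 - 19.8 + 56.3 - 28.4 + 79.3 = 65.2
Primary income: -14.6 - 43.7 + 60.2 = 1.9
Secondary income: -28.7 + 16.2 - 6.6 = -19.1
Current account = 177.3 + 65.2 + 1.9 + (-19.1) = 225.3
(Excluded from the current account — financial account: acquisition of a foreign subsidiary by a resident firm (outward FDI) 99.8, foreign purchases of domestic corporate bonds 116.9, increase in resident deposits held at foreign banks 20.5; capital account: debt forgiveness received from foreign official creditors 13.2.)

225.3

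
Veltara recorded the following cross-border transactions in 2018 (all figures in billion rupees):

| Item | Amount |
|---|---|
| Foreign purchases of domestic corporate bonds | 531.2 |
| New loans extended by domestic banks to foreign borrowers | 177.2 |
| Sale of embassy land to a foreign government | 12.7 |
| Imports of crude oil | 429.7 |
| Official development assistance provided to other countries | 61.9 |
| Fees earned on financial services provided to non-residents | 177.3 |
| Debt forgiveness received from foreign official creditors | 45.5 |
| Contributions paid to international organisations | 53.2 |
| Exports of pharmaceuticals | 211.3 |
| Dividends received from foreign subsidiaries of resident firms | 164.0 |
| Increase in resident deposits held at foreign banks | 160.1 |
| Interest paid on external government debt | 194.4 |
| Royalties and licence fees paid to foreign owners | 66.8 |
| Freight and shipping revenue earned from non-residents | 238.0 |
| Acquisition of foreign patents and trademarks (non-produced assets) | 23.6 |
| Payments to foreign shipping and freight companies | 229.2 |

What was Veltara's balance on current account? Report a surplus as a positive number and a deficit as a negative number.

Goods: -429.7 + 211.3 = -218.4
Services: -229.2 + 238.0 - 66.8 + 177.3 = 119.3
Primary income: -194.4 + 164.0 = -30.4
Secondary income: -61.9 - 53.2 = -115.1
Current account = (-218.4) + 119.3 + (-30.4) + (-115.1) = -244.6
(Excluded from the current account — financial account: foreign purchases of domestic corporate bonds 531.2, new loans extended by domestic banks to foreign borrowers 177.2, increase in resident deposits held at foreign banks 160.1; capital account: sale of embassy land to a foreign government 12.7, debt forgiveness received from foreign official creditors 45.5, acquisition of foreign patents and trademarks (non-produced assets) 23.6.)

-244.6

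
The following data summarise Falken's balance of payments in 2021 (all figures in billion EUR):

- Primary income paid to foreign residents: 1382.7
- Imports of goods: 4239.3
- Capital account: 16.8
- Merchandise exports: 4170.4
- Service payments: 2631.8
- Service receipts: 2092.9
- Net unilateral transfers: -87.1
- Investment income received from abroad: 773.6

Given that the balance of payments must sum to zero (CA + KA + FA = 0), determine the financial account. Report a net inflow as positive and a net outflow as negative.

Goods balance = 4170.4 - 4239.3 = -68.9
Services balance = 2092.9 - 2631.8 = -538.9
Trade balance (goods + services) = -68.9 + (-538.9) = -607.8
Net primary income = 773.6 - 1382.7 = -609.1
Net secondary income = -87.1
Current account = -607.8 + (-609.1) + (-87.1) = -1304.0
Financial account = -(-1304.0 + 16.8) = 1287.2

1287.2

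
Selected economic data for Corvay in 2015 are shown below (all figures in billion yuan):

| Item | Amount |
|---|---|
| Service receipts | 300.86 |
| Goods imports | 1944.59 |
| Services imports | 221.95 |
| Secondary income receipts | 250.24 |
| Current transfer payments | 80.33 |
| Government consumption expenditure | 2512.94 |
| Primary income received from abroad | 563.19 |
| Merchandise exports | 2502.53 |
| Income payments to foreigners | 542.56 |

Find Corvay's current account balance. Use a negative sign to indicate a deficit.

Goods balance = 2502.53 - 1944.59 = 557.94
Services balance = 300.86 - 221.95 = 78.91
Trade balance (goods + services) = 557.94 + 78.91 = 636.85
Net primary income = 563.19 - 542.56 = 20.63
Net secondary income = 250.24 - 80.33 = 169.91
Current account = 636.85 + 20.63 + 169.91 = 827.39

827.39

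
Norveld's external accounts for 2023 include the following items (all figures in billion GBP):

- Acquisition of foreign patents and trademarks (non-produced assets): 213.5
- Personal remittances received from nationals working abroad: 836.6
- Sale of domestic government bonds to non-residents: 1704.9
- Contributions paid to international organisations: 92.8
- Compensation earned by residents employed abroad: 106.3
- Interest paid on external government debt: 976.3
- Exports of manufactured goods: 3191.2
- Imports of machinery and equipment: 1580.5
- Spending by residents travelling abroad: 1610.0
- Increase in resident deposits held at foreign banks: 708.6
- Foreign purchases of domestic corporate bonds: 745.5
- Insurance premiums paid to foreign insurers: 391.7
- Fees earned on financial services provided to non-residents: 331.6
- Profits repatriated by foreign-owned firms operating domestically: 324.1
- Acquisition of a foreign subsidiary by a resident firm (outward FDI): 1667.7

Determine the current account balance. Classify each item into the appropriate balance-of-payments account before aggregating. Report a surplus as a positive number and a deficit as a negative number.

-509.7

Goods: -1580.5 + 3191.2 = 1610.7
Services: -391.7 - 1610.0 + 331.6 = -1670.1
Primary income: 106.3 - 976.3 - 324.1 = -1194.1
Secondary income: 836.6 - 92.8 = 743.8
Current account = 1610.7 + (-1670.1) + (-1194.1) + 743.8 = -509.7
(Excluded from the current account — capital account: acquisition of foreign patents and trademarks (non-produced assets) 213.5; financial account: sale of domestic government bonds to non-residents 1704.9, increase in resident deposits held at foreign banks 708.6, foreign purchases of domestic corporate bonds 745.5, acquisition of a foreign subsidiary by a resident firm (outward FDI) 1667.7.)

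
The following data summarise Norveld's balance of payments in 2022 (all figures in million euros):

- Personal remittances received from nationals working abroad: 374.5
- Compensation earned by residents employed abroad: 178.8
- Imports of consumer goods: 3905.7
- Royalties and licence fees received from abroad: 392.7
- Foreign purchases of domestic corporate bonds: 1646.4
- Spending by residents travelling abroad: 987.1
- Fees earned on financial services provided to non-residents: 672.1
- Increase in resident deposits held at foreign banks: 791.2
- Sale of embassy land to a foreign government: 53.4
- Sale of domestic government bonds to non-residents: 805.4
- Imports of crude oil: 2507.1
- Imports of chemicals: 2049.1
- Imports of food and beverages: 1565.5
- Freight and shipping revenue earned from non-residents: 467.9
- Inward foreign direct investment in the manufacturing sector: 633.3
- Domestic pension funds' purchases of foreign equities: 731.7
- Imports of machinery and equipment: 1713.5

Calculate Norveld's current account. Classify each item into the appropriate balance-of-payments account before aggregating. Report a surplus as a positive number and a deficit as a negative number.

Goods: -1713.5 - 3905.7 - 1565.5 - 2507.1 - 2049.1 = -11740.9
Services: -987.1 + 672.1 + 467.9 + 392.7 = 545.6
Primary income: 178.8
Secondary income: 374.5
Current account = (-11740.9) + 545.6 + 178.8 + 374.5 = -10642.0
(Excluded from the current account — financial account: foreign purchases of domestic corporate bonds 1646.4, increase in resident deposits held at foreign banks 791.2, sale of domestic government bonds to non-residents 805.4, inward foreign direct investment in the manufacturing sector 633.3, domestic pension funds' purchases of foreign equities 731.7; capital account: sale of embassy land to a foreign government 53.4.)

-10642.0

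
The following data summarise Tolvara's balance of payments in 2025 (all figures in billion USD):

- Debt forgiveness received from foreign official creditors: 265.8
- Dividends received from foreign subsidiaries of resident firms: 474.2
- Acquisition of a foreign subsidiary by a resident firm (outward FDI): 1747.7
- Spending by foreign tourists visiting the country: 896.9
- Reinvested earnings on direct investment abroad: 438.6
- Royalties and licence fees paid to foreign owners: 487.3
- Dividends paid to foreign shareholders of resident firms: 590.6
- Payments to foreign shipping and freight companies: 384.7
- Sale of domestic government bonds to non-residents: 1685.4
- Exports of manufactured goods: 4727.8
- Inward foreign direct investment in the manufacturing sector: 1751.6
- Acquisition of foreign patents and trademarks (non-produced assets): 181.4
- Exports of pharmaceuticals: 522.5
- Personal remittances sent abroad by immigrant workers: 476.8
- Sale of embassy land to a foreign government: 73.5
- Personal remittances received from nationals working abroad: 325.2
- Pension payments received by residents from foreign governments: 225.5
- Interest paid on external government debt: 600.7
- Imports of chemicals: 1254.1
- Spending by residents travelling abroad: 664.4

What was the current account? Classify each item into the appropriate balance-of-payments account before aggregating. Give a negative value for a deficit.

Goods: -1254.1 + 4727.8 + 522.5 = 3996.2
Services: -664.4 - 384.7 - 487.3 + 896.9 = -639.5
Primary income: 438.6 - 590.6 + 474.2 - 600.7 = -278.5
Secondary income: -476.8 + 225.5 + 325.2 = 73.9
Current account = 3996.2 + (-639.5) + (-278.5) + 73.9 = 3152.1
(Excluded from the current account — capital account: debt forgiveness received from foreign official creditors 265.8, acquisition of foreign patents and trademarks (non-produced assets) 181.4, sale of embassy land to a foreign government 73.5; financial account: acquisition of a foreign subsidiary by a resident firm (outward FDI) 1747.7, sale of domestic government bonds to non-residents 1685.4, inward foreign direct investment in the manufacturing sector 1751.6.)

3152.1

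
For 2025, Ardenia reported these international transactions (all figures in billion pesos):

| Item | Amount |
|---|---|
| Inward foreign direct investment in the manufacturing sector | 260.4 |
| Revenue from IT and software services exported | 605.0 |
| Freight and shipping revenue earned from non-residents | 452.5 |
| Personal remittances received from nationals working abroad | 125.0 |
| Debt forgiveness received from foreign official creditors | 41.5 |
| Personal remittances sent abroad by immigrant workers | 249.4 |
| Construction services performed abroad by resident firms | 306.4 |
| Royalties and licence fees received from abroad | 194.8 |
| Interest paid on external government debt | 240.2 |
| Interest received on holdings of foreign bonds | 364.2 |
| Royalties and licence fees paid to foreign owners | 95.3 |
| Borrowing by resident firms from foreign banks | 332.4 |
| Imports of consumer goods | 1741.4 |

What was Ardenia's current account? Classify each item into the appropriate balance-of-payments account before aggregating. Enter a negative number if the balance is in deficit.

Goods: -1741.4
Services: 306.4 - 95.3 + 452.5 + 605.0 + 194.8 = 1463.4
Primary income: -240.2 + 364.2 = 124.0
Secondary income: 125.0 - 249.4 = -124.4
Current account = (-1741.4) + 1463.4 + 124.0 + (-124.4) = -278.4
(Excluded from the current account — financial account: inward foreign direct investment in the manufacturing sector 260.4, borrowing by resident firms from foreign banks 332.4; capital account: debt forgiveness received from foreign official creditors 41.5.)

-278.4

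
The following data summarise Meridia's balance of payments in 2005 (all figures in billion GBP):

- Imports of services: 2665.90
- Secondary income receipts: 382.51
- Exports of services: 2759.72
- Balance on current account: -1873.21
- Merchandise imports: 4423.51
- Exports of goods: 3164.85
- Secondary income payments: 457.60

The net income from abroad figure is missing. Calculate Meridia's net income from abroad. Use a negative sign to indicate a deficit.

Current account = goods balance + services balance + net primary income + net secondary income
Sum of the known components = -1239.93
Net income from abroad = CA - (known components) = -1873.21 - (-1239.93) = -633.28

-633.28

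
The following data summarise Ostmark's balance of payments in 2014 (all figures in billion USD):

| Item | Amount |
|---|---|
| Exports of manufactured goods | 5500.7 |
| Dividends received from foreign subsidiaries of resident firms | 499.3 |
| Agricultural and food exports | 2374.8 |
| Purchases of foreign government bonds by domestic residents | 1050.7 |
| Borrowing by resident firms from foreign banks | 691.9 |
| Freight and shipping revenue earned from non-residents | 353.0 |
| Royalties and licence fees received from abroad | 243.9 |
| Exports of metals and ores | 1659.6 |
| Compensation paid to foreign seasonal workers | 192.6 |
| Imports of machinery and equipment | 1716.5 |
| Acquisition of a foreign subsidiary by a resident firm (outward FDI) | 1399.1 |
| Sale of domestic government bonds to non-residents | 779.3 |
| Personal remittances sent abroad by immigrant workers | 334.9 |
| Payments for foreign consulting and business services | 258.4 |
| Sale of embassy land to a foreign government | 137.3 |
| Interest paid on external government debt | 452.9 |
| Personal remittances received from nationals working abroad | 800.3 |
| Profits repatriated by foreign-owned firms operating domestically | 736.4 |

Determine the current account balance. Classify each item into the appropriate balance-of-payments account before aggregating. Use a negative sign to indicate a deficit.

7739.9

Goods: -1716.5 + 1659.6 + 5500.7 + 2374.8 = 7818.6
Services: 243.9 - 258.4 + 353.0 = 338.5
Primary income: -452.9 - 192.6 + 499.3 - 736.4 = -882.6
Secondary income: -334.9 + 800.3 = 465.4
Current account = 7818.6 + 338.5 + (-882.6) + 465.4 = 7739.9
(Excluded from the current account — financial account: purchases of foreign government bonds by domestic residents 1050.7, borrowing by resident firms from foreign banks 691.9, acquisition of a foreign subsidiary by a resident firm (outward FDI) 1399.1, sale of domestic government bonds to non-residents 779.3; capital account: sale of embassy land to a foreign government 137.3.)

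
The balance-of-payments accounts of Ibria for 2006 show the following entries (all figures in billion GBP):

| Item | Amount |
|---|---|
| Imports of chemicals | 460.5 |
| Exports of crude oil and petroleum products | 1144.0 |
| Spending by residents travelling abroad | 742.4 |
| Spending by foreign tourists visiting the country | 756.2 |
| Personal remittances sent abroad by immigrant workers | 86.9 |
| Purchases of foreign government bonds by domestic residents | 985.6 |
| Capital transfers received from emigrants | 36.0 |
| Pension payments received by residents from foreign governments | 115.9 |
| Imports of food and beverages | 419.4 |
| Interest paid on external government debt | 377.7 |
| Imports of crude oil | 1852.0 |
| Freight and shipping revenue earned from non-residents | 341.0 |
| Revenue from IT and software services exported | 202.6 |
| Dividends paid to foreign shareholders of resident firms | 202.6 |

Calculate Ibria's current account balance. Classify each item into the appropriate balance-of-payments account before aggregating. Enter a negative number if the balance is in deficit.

Goods: 1144.0 - 460.5 - 1852.0 - 419.4 = -1587.9
Services: 756.2 + 341.0 - 742.4 + 202.6 = 557.4
Primary income: -377.7 - 202.6 = -580.3
Secondary income: -86.9 + 115.9 = 29.0
Current account = (-1587.9) + 557.4 + (-580.3) + 29.0 = -1581.8
(Excluded from the current account — financial account: purchases of foreign government bonds by domestic residents 985.6; capital account: capital transfers received from emigrants 36.0.)

-1581.8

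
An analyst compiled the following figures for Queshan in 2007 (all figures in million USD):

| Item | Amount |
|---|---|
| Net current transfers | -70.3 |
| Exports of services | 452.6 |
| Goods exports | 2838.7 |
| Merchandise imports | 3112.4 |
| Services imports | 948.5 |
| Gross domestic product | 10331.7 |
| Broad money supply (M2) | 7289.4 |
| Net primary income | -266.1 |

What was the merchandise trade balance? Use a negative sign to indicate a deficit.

Goods balance = 2838.7 - 3112.4 = -273.7

-273.7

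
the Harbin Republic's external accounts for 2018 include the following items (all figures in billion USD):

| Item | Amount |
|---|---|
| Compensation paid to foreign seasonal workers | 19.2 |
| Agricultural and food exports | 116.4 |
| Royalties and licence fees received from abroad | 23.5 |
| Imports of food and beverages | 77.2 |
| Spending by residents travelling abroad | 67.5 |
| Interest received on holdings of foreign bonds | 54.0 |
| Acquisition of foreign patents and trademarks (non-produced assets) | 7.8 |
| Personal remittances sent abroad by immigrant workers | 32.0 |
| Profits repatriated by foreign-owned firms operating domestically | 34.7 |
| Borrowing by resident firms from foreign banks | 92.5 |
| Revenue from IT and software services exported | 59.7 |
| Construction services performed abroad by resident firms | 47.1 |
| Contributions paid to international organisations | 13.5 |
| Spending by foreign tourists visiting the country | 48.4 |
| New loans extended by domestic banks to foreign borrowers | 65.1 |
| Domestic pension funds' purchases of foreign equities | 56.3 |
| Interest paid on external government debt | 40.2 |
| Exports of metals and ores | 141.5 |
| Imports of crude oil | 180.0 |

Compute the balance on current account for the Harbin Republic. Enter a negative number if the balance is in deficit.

Goods: -77.2 + 141.5 - 180.0 + 116.4 = 0.7
Services: 23.5 + 59.7 + 47.1 - 67.5 + 48.4 = 111.2
Primary income: -34.7 + 54.0 - 19.2 - 40.2 = -40.1
Secondary income: -13.5 - 32.0 = -45.5
Current account = 0.7 + 111.2 + (-40.1) + (-45.5) = 26.3
(Excluded from the current account — capital account: acquisition of foreign patents and trademarks (non-produced assets) 7.8; financial account: borrowing by resident firms from foreign banks 92.5, new loans extended by domestic banks to foreign borrowers 65.1, domestic pension funds' purchases of foreign equities 56.3.)

26.3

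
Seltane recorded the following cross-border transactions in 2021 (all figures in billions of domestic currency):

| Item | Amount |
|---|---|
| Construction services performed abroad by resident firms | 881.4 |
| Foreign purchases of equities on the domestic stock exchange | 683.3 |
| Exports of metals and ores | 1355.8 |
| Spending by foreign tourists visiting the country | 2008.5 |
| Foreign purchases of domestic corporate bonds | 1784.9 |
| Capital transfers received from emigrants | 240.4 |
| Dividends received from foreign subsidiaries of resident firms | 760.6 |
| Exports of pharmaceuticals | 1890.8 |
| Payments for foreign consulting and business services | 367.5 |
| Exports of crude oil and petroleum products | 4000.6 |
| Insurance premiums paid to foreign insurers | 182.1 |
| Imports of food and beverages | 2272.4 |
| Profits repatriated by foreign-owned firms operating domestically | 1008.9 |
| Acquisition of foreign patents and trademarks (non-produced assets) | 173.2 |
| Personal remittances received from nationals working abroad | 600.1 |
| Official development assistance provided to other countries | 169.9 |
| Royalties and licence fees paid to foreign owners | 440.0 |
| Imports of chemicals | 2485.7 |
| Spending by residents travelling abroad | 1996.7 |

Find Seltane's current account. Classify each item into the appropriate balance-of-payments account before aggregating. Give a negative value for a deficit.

2574.6

Goods: 4000.6 + 1890.8 - 2272.4 - 2485.7 + 1355.8 = 2489.1
Services: -440.0 - 367.5 - 182.1 + 2008.5 + 881.4 - 1996.7 = -96.4
Primary income: -1008.9 + 760.6 = -248.3
Secondary income: 600.1 - 169.9 = 430.2
Current account = 2489.1 + (-96.4) + (-248.3) + 430.2 = 2574.6
(Excluded from the current account — financial account: foreign purchases of equities on the domestic stock exchange 683.3, foreign purchases of domestic corporate bonds 1784.9; capital account: capital transfers received from emigrants 240.4, acquisition of foreign patents and trademarks (non-produced assets) 173.2.)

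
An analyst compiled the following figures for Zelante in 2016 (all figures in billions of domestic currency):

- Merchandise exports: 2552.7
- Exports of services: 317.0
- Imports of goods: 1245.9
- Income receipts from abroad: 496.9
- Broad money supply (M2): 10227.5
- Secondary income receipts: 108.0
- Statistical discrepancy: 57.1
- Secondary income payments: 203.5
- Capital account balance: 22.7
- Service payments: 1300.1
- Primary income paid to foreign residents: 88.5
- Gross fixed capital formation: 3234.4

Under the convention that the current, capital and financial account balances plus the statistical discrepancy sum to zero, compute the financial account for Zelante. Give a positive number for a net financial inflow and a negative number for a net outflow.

Goods balance = 2552.7 - 1245.9 = 1306.8
Services balance = 317.0 - 1300.1 = -983.1
Trade balance (goods + services) = 1306.8 + (-983.1) = 323.7
Net primary income = 496.9 - 88.5 = 408.4
Net secondary income = 108.0 - 203.5 = -95.5
Current account = 323.7 + 408.4 + (-95.5) = 636.6
Financial account = -(636.6 + 22.7 + 57.1) = -716.4

-716.4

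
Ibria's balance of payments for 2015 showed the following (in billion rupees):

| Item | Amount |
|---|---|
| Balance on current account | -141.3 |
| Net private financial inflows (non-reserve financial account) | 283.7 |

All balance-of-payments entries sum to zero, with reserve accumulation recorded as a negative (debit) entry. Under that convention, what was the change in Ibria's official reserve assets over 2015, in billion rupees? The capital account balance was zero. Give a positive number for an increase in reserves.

142.4

Official reserve transactions balance = -((-141.3) + 283.7) = -142.4
An accumulation of reserves is recorded as a debit (negative entry), so the change in the stock of reserves is the negative of that balance.
Change in official reserves = -(-142.4) = 142.4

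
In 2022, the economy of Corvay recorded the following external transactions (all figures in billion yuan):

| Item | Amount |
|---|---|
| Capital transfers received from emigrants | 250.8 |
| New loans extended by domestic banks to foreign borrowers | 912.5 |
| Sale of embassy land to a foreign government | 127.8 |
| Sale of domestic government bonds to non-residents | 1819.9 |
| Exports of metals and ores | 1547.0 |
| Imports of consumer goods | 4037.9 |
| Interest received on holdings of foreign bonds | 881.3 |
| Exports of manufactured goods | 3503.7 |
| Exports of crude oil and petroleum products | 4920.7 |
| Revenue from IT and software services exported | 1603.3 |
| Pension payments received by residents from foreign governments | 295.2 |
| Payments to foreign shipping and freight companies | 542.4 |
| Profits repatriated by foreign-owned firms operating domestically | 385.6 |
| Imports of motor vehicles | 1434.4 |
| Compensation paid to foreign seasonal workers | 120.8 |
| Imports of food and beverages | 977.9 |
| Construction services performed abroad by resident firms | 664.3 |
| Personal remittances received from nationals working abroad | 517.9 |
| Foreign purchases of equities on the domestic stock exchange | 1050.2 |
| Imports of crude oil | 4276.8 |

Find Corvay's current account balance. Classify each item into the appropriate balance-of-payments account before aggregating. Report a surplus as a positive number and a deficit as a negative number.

2157.6

Goods: 3503.7 - 977.9 + 1547.0 + 4920.7 - 1434.4 - 4276.8 - 4037.9 = -755.6
Services: 1603.3 - 542.4 + 664.3 = 1725.2
Primary income: -120.8 + 881.3 - 385.6 = 374.9
Secondary income: 517.9 + 295.2 = 813.1
Current account = (-755.6) + 1725.2 + 374.9 + 813.1 = 2157.6
(Excluded from the current account — capital account: capital transfers received from emigrants 250.8, sale of embassy land to a foreign government 127.8; financial account: new loans extended by domestic banks to foreign borrowers 912.5, sale of domestic government bonds to non-residents 1819.9, foreign purchases of equities on the domestic stock exchange 1050.2.)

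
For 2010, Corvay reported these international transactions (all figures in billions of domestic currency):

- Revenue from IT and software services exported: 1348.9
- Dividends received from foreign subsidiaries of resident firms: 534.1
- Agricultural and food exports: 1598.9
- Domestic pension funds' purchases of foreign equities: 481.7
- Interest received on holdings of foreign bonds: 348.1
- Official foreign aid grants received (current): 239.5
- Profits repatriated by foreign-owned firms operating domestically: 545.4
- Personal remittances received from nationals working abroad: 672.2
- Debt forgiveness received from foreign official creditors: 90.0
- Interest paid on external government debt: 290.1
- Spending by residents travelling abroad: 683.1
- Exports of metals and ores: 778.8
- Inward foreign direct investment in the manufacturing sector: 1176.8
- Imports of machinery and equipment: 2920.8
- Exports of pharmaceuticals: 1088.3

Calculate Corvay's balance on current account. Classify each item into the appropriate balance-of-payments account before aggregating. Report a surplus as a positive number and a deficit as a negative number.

Goods: 1088.3 + 778.8 - 2920.8 + 1598.9 = 545.2
Services: 1348.9 - 683.1 = 665.8
Primary income: -545.4 + 348.1 - 290.1 + 534.1 = 46.7
Secondary income: 672.2 + 239.5 = 911.7
Current account = 545.2 + 665.8 + 46.7 + 911.7 = 2169.4
(Excluded from the current account — financial account: domestic pension funds' purchases of foreign equities 481.7, inward foreign direct investment in the manufacturing sector 1176.8; capital account: debt forgiveness received from foreign official creditors 90.0.)

2169.4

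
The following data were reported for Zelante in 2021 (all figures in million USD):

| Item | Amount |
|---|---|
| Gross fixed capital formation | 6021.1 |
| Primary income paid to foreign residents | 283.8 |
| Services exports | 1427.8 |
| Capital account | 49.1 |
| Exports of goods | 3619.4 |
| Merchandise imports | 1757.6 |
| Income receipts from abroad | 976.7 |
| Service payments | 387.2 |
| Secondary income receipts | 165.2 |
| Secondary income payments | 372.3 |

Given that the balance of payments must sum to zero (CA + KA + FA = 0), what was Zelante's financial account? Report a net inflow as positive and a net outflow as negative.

-3437.3

Goods balance = 3619.4 - 1757.6 = 1861.8
Services balance = 1427.8 - 387.2 = 1040.6
Trade balance (goods + services) = 1861.8 + 1040.6 = 2902.4
Net primary income = 976.7 - 283.8 = 692.9
Net secondary income = 165.2 - 372.3 = -207.1
Current account = 2902.4 + 692.9 + (-207.1) = 3388.2
Financial account = -(3388.2 + 49.1) = -3437.3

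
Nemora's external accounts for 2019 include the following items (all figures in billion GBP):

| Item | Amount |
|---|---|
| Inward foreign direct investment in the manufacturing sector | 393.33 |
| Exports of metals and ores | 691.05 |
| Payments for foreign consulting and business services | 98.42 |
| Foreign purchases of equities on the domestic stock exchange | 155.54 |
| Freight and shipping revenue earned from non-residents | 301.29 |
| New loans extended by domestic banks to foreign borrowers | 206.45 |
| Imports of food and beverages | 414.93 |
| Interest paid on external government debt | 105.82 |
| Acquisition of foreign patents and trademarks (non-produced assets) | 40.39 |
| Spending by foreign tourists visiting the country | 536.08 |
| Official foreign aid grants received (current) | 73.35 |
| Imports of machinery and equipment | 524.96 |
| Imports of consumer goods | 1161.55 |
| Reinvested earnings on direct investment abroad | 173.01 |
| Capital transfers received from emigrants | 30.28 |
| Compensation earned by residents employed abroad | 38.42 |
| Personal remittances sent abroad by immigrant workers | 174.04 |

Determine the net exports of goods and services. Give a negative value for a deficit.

Goods: -414.93 - 1161.55 + 691.05 - 524.96 = -1410.39
Services: 301.29 - 98.42 + 536.08 = 738.95
Trade balance = -1410.39 + 738.95 = -671.44
(Excluded from the trade balance — financial account: inward foreign direct investment in the manufacturing sector 393.33, foreign purchases of equities on the domestic stock exchange 155.54, new loans extended by domestic banks to foreign borrowers 206.45; primary income: interest paid on external government debt 105.82, reinvested earnings on direct investment abroad 173.01, compensation earned by residents employed abroad 38.42; capital account: acquisition of foreign patents and trademarks (non-produced assets) 40.39, capital transfers received from emigrants 30.28; secondary income: official foreign aid grants received (current) 73.35, personal remittances sent abroad by immigrant workers 174.04.)

-671.44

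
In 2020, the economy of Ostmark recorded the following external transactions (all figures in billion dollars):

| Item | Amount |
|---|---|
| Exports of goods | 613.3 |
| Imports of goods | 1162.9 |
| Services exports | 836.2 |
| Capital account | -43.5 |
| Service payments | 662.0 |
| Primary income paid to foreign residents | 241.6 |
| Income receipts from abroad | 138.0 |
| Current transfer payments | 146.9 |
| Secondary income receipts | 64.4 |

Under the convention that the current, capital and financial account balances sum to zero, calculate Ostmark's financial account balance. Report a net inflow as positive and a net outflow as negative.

605.0

Goods balance = 613.3 - 1162.9 = -549.6
Services balance = 836.2 - 662.0 = 174.2
Trade balance (goods + services) = -549.6 + 174.2 = -375.4
Net primary income = 138.0 - 241.6 = -103.6
Net secondary income = 64.4 - 146.9 = -82.5
Current account = -375.4 + (-103.6) + (-82.5) = -561.5
Financial account = -(-561.5 + (-43.5)) = 605.0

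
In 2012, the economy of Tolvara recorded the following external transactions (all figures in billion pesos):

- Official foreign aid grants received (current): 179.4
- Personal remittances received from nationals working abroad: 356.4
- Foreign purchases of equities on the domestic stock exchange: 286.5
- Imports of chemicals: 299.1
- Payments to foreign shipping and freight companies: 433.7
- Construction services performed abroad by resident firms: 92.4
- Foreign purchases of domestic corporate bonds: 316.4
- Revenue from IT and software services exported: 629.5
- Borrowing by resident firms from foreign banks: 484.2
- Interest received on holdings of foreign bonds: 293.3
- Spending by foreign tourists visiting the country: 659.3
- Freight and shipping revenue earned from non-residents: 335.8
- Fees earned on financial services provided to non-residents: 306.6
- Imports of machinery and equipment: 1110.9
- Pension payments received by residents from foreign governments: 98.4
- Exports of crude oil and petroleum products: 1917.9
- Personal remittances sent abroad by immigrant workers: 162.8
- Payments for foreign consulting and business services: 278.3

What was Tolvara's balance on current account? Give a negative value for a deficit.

Goods: -1110.9 + 1917.9 - 299.1 = 507.9
Services: -278.3 - 433.7 + 92.4 + 306.6 + 629.5 + 659.3 + 335.8 = 1311.6
Primary income: 293.3
Secondary income: 356.4 + 98.4 + 179.4 - 162.8 = 471.4
Current account = 507.9 + 1311.6 + 293.3 + 471.4 = 2584.2
(Excluded from the current account — financial account: foreign purchases of equities on the domestic stock exchange 286.5, foreign purchases of domestic corporate bonds 316.4, borrowing by resident firms from foreign banks 484.2.)

2584.2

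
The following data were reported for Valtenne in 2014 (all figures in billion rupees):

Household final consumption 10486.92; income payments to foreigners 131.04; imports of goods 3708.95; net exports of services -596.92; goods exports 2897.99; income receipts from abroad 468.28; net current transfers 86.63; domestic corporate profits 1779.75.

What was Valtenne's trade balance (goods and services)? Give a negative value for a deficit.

Goods balance = 2897.99 - 3708.95 = -810.96
Services balance = -596.92
Trade balance (goods + services) = -810.96 + (-596.92) = -1407.88

-1407.88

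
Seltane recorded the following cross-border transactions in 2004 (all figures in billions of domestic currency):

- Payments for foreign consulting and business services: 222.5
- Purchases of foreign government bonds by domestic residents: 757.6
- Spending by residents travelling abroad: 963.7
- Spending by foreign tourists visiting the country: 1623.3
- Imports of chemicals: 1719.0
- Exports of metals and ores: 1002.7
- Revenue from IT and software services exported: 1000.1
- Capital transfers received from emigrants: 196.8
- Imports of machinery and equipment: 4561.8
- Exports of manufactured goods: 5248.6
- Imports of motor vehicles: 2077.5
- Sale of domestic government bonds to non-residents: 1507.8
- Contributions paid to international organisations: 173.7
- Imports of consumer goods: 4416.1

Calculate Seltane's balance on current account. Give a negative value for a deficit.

Goods: -2077.5 - 4561.8 - 4416.1 - 1719.0 + 5248.6 + 1002.7 = -6523.1
Services: -222.5 + 1623.3 + 1000.1 - 963.7 = 1437.2
Secondary income: -173.7
Current account = (-6523.1) + 1437.2 + (-173.7) = -5259.6
(Excluded from the current account — financial account: purchases of foreign government bonds by domestic residents 757.6, sale of domestic government bonds to non-residents 1507.8; capital account: capital transfers received from emigrants 196.8.)

-5259.6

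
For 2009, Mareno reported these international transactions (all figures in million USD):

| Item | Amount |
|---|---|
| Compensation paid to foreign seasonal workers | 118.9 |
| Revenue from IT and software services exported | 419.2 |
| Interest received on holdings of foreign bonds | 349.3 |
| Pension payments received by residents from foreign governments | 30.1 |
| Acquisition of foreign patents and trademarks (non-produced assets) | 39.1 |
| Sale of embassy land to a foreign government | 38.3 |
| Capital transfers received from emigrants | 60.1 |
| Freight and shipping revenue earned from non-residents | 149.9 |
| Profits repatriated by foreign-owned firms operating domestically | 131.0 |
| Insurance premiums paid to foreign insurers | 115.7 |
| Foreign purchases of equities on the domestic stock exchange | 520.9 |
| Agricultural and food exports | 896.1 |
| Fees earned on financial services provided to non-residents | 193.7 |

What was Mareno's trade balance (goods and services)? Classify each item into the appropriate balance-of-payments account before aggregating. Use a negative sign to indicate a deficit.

1543.2

Goods: 896.1
Services: 149.9 + 193.7 + 419.2 - 115.7 = 647.1
Trade balance = 896.1 + 647.1 = 1543.2
(Excluded from the trade balance — primary income: compensation paid to foreign seasonal workers 118.9, interest received on holdings of foreign bonds 349.3, profits repatriated by foreign-owned firms operating domestically 131.0; secondary income: pension payments received by residents from foreign governments 30.1; capital account: acquisition of foreign patents and trademarks (non-produced assets) 39.1, sale of embassy land to a foreign government 38.3, capital transfers received from emigrants 60.1; financial account: foreign purchases of equities on the domestic stock exchange 520.9.)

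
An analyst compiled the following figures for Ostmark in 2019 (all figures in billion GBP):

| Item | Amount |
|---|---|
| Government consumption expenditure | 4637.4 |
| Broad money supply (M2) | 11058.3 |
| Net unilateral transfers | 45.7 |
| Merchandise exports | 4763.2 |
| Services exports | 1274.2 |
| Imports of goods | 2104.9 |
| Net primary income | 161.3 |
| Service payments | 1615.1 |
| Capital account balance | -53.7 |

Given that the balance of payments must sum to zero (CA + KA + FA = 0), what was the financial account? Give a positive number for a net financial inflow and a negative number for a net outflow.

-2470.7

Goods balance = 4763.2 - 2104.9 = 2658.3
Services balance = 1274.2 - 1615.1 = -340.9
Trade balance (goods + services) = 2658.3 + (-340.9) = 2317.4
Net primary income = 161.3
Net secondary income = 45.7
Current account = 2317.4 + 161.3 + 45.7 = 2524.4
Financial account = -(2524.4 + (-53.7)) = -2470.7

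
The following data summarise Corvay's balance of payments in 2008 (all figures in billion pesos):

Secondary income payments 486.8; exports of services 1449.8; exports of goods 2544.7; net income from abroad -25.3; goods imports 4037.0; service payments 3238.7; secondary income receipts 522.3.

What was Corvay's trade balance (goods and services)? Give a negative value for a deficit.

-3281.2

Goods balance = 2544.7 - 4037.0 = -1492.3
Services balance = 1449.8 - 3238.7 = -1788.9
Trade balance (goods + services) = -1492.3 + (-1788.9) = -3281.2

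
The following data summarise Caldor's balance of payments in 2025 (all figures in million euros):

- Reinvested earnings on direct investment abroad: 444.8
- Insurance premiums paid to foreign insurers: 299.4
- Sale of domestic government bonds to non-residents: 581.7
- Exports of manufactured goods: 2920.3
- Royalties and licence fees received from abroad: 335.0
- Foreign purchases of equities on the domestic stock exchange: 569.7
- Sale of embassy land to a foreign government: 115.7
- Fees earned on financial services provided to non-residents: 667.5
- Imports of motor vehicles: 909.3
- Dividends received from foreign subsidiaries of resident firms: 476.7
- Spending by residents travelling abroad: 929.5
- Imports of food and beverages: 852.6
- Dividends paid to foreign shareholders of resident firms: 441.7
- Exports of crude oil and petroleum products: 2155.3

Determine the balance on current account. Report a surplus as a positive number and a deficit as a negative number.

3567.1

Goods: -852.6 - 909.3 + 2920.3 + 2155.3 = 3313.7
Services: 335.0 - 299.4 - 929.5 + 667.5 = -226.4
Primary income: 476.7 - 441.7 + 444.8 = 479.8
Current account = 3313.7 + (-226.4) + 479.8 = 3567.1
(Excluded from the current account — financial account: sale of domestic government bonds to non-residents 581.7, foreign purchases of equities on the domestic stock exchange 569.7; capital account: sale of embassy land to a foreign government 115.7.)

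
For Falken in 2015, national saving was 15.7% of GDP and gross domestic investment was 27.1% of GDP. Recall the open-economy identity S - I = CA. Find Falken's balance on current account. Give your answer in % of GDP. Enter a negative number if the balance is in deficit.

-11.4

CA = S - I = 15.7 - 27.1 = -11.4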